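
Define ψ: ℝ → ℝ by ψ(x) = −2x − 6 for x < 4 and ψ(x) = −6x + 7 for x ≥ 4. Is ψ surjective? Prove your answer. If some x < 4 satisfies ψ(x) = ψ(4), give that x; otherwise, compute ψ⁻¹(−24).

Both pieces are strictly decreasing (slopes −2 and −6), so each is injective on its own interval.
The left piece maps (−∞, 4) onto (−14, ∞); the right piece maps [4, ∞) onto (−∞, −17].
The union (−14, ∞) ∪ (−∞, −17] omits the interval between −14 and −17; in particular −14 has no preimage. So ψ is not surjective.
Because the two images are disjoint, no x < 4 has ψ(x) = ψ(4), so we compute ψ⁻¹(−24): −24 lies in (−∞, −17], so solve −6x + 7 = −24: x = (−24 − 7)/(−6) = 31/6.

31/6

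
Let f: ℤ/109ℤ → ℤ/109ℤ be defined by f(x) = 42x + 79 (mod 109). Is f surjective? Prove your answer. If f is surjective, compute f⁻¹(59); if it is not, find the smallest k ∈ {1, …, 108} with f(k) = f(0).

Since gcd(42, 109) = 1, 42 is invertible modulo 109. Euclid's algorithm: 109 = 2·42 + 25, 42 = 1·25 + 17, 25 = 1·17 + 8, 17 = 2·8 + 1; back-substituting gives 1 = 13·42 − 5·109, so 42⁻¹ ≡ 13 (mod 109).
Then y ↦ 13(y − 79) is a two-sided inverse to f, so every y ∈ ℤ/109ℤ has a preimage.
Hence f is surjective.
Since f is surjective, we compute f⁻¹(59): solve 42x + 79 ≡ 59 (mod 109), i.e. 42x ≡ 89 (mod 109).
Multiplying by 42⁻¹ = 13 gives x ≡ 13·89 = 1157 = 10·109 + 67 ≡ 67 (mod 109).
Check: f(67) = 42·67 + 79 = 2893 = 26·109 + 59 ≡ 59 (mod 109).

67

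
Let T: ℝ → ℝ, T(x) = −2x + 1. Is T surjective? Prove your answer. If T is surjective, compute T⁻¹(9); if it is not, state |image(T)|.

-4

For any y ∈ ℝ, x = (y − 1)/(−2) satisfies T(x) = y.
Hence T is surjective.
Since T is surjective, we compute T⁻¹(9) = (9 − 1)/(−2) = −4.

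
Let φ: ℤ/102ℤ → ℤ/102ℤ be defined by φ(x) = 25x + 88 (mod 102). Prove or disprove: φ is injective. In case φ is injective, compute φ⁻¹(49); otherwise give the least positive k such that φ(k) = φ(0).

Suppose φ(x_1) = φ(x_2) in ℤ/102ℤ. Then 25x_1 + 88 ≡ 25x_2 + 88 (mod 102), so 25(x_1 − x_2) ≡ 0 (mod 102).
Since gcd(25, 102) = 1, 25 is invertible modulo 102, so x_1 − x_2 ≡ 0 (mod 102), i.e. x_1 = x_2.
So φ is injective.
We now compute 25⁻¹ mod 102 explicitly. Euclid's algorithm: 102 = 4·25 + 2, 25 = 12·2 + 1; back-substituting gives 1 = 49·25 − 12·102, so 25⁻¹ ≡ 49 (mod 102).
Since φ is injective, we compute φ⁻¹(49): solve 25x + 88 ≡ 49 (mod 102), i.e. 25x ≡ 63 (mod 102).
Multiplying by 25⁻¹ = 49 gives x ≡ 49·63 = 3087 = 30·102 + 27 ≡ 27 (mod 102).
Check: φ(27) = 25·27 + 88 = 763 = 7·102 + 49 ≡ 49 (mod 102).

27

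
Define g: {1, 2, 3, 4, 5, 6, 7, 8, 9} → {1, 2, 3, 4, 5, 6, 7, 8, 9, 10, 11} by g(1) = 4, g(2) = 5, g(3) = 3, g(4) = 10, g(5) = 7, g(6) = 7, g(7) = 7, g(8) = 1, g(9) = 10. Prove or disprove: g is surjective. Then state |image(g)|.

6

No element maps to 2, so g is not surjective.
The image of g is {1, 3, 4, 5, 7, 10}, which has 6 elements.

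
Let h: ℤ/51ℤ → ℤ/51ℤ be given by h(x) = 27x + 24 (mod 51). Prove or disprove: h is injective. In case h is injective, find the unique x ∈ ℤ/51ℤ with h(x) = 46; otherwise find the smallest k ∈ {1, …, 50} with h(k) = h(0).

17

Recall that injectivity means: for all s, t in the domain, h(s) = h(t) implies s = t.
We have gcd(27, 51) = 3 > 1. Taking s = 0 and t = 17: h(0) = 24 and h(17) = 27·17 + 24 = 483 ≡ 24 (mod 51).
So h(0) = h(17) while 0 ≠ 17, therefore h is not injective.
Since h is not injective, we find the least positive k with h(k) = h(0): this means 27k ≡ 0 (mod 51), i.e. 51 ∣ 27k. Since gcd(27, 51) = 3, dividing through by 3 this holds exactly when 17 ∣ 9k, and as gcd(9, 17) = 1, exactly when 17 ∣ k.
The smallest positive such k is 17.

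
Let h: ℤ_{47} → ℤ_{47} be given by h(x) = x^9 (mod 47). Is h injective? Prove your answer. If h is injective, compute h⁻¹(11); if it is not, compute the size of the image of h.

Since 47 is prime, the nonzero elements of ℤ_{47} form a cyclic group of order 46.
As gcd(9, 46) = 1, raising to the 9th power is a bijection on this group: if s^9 ≡ t^9 then (st^{−1})^9 = 1, and the only element of order dividing gcd(9, 46) = 1 is 1, so s = t.
With h(0) = 0 this makes h injective on all of ℤ_{47}, hence bijective (finite equal-size domain and codomain). In particular h is injective.
Since h is injective, we find the preimage of 11. The inverse of x ↦ x^9 on (ℤ_{47})^× is x ↦ x^41, because 9·41 = 369 = 8·46 + 1 ≡ 1 (mod 46) and x^{46} = 1 for x ≠ 0 (Fermat). So h⁻¹(11) = 11^41 mod 47.
Repeated squaring mod 47: 11^1 ≡ 11, 11^2 ≡ 11² = 121 ≡ 27, 11^4 ≡ 27² = 729 ≡ 24, 11^8 ≡ 24² = 576 ≡ 12, 11^16 ≡ 12² = 144 ≡ 3, 11^32 ≡ 3² = 9. Since 41 = 32 + 8 + 1, 11^41 ≡ 9·12·11: 9·12 = 108 ≡ 14, then 14·11 = 154 ≡ 13. So 11^41 ≡ 13 (mod 47).
Hence h⁻¹(11) = 13.

13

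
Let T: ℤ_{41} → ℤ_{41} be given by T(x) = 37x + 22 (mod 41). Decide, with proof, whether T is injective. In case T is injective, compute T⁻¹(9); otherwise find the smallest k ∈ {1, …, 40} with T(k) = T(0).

Suppose T(a) = T(b) in ℤ_{41}. Then 37a + 22 ≡ 37b + 22 (mod 41), thus 37(a − b) ≡ 0 (mod 41).
Since gcd(37, 41) = 1, 37 is invertible modulo 41, thus a − b ≡ 0 (mod 41), i.e. a = b.
Hence T is injective.
We now compute 37⁻¹ mod 41 explicitly. Euclid's algorithm: 41 = 1·37 + 4, 37 = 9·4 + 1; back-substituting gives 1 = 10·37 − 9·41, so 37⁻¹ ≡ 10 (mod 41).
Since T is injective, we compute T⁻¹(9): solve 37x + 22 ≡ 9 (mod 41), i.e. 37x ≡ 28 (mod 41).
Multiplying by 37⁻¹ = 10 gives x ≡ 10·28 = 280 = 6·41 + 34 ≡ 34 (mod 41).
Check: T(34) = 37·34 + 22 = 1280 = 31·41 + 9 ≡ 9 (mod 41).

34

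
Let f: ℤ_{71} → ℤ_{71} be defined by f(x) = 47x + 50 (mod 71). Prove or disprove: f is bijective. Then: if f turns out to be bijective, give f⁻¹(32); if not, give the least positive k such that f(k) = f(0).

Suppose f(s) = f(t) in ℤ_{71}. Then 47s + 50 ≡ 47t + 50 (mod 71), therefore 47(s − t) ≡ 0 (mod 71).
Since gcd(47, 71) = 1, 47 is invertible modulo 71, hence s − t ≡ 0 (mod 71), i.e. s = t.
We now compute 47⁻¹ mod 71 explicitly. Euclid's algorithm: 71 = 1·47 + 24, 47 = 1·24 + 23, 24 = 1·23 + 1; back-substituting gives 1 = 68·47 − 45·71, so 47⁻¹ ≡ 68 (mod 71).
Then y ↦ 68(y − 50) is a two-sided inverse to f, so every y ∈ ℤ_{71} has a preimage.
So f is bijective.
Since f is bijective, we compute f⁻¹(32): solve 47x + 50 ≡ 32 (mod 71), i.e. 47x ≡ 53 (mod 71).
Multiplying by 47⁻¹ = 68 gives x ≡ 68·53 = 3604 = 50·71 + 54 ≡ 54 (mod 71).
Check: f(54) = 47·54 + 50 = 2588 = 36·71 + 32 ≡ 32 (mod 71).

54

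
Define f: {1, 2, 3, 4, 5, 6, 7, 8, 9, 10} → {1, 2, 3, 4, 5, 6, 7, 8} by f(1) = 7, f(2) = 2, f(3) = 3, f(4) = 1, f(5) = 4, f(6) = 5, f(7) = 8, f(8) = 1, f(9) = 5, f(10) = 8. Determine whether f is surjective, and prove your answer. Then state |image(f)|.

No element maps to 6, so f is not surjective.
The image of f is {1, 2, 3, 4, 5, 7, 8}, which has 7 elements.

7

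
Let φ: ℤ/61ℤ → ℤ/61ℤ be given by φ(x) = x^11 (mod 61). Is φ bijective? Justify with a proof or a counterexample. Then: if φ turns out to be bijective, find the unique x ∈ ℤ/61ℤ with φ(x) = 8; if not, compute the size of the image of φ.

Since 61 is prime, the nonzero elements of ℤ/61ℤ form a cyclic group of order 60.
As gcd(11, 60) = 1, raising to the 11th power is a bijection on this group: if s^11 ≡ t^11 then (st^{−1})^11 = 1, and the only element of order dividing gcd(11, 60) = 1 is 1, so s = t.
With φ(0) = 0 this makes φ injective on all of ℤ/61ℤ, hence bijective (finite equal-size domain and codomain). In particular φ is bijective.
Since φ is bijective, we find the preimage of 8. The inverse of x ↦ x^11 on (ℤ/61ℤ)^× is x ↦ x^11, because 11·11 = 121 = 2·60 + 1 ≡ 1 (mod 60) and x^{60} = 1 for x ≠ 0 (Fermat). So φ⁻¹(8) = 8^11 mod 61.
Repeated squaring mod 61: 8^1 ≡ 8, 8^2 ≡ 8² = 64 ≡ 3, 8^4 ≡ 3² = 9, 8^8 ≡ 9² = 81 ≡ 20. Since 11 = 8 + 2 + 1, 8^11 ≡ 20·3·8: 20·3 = 60, then 60·8 = 480 ≡ 53. So 8^11 ≡ 53 (mod 61).
Hence φ⁻¹(8) = 53.

53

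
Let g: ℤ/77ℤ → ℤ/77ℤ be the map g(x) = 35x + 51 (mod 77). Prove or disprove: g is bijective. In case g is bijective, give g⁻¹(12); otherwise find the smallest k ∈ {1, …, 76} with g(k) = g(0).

We have gcd(35, 77) = 7 > 1. Taking s = 0 and t = 11: g(0) = 51 and g(11) = 35·11 + 51 = 436 ≡ 51 (mod 77).
So g(0) = g(11) while 0 ≠ 11, so g is not injective, hence not bijective.
Since g is not bijective, we find the least positive k with g(k) = g(0): this means 35k ≡ 0 (mod 77), i.e. 77 ∣ 35k. Since gcd(35, 77) = 7, dividing through by 7 this holds exactly when 11 ∣ 5k, and as gcd(5, 11) = 1, exactly when 11 ∣ k.
The smallest positive such k is 11.

11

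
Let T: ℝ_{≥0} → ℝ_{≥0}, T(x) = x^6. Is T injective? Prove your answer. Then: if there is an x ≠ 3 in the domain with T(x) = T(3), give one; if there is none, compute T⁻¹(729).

3

On ℝ_{≥0}, x ↦ x^6 is strictly increasing, so T(a) = T(b) forces a = b. Hence T is injective.
Since x ↦ x^6 is strictly increasing on ℝ_{≥0}, it is injective there, so no x ≠ 3 in the domain has T(x) = T(3). We therefore compute T⁻¹(729) = 729^{1/6} = 3 (indeed 3^6 = 729).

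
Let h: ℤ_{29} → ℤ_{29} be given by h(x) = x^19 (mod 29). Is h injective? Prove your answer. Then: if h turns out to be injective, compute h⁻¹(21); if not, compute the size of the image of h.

10

Since 29 is prime, the nonzero elements of ℤ_{29} form a cyclic group of order 28.
As gcd(19, 28) = 1, raising to the 19th power is a bijection on this group: if a^19 ≡ b^19 then (ab^{−1})^19 = 1, and the only element of order dividing gcd(19, 28) = 1 is 1, so a = b.
With h(0) = 0 this makes h injective on all of ℤ_{29}, hence bijective (finite equal-size domain and codomain). In particular h is injective.
Since h is injective, we find the preimage of 21. The inverse of x ↦ x^19 on (ℤ_{29})^× is x ↦ x^3, because 19·3 = 57 = 2·28 + 1 ≡ 1 (mod 28) and x^{28} = 1 for x ≠ 0 (Fermat). So h⁻¹(21) = 21^3 mod 29.
Repeated squaring mod 29: 21^1 ≡ 21, 21^2 ≡ 21² = 441 ≡ 6. Since 3 = 2 + 1, 21^3 ≡ 6·21: 6·21 = 126 ≡ 10. So 21^3 ≡ 10 (mod 29).
Hence h⁻¹(21) = 10.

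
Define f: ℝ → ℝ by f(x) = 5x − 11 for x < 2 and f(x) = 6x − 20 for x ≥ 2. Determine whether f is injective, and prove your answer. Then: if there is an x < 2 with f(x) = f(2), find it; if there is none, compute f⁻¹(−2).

Both pieces are strictly increasing (slopes 5 and 6), so each is injective on its own interval.
The left piece maps (−∞, 2) onto (−∞, −1); the right piece maps [2, ∞) onto [−8, ∞).
These images overlap. In particular f(2) = −8 (right piece), and solving 5x − 11 = −8 on the left piece gives x = 3/5 < 2.
So f(3/5) = f(2) with 3/5 ≠ 2, and f is not injective. This x = 3/5 is the requested value below 2.

3/5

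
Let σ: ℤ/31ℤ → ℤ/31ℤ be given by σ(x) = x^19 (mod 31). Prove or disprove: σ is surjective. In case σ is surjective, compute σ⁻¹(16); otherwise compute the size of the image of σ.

2

Since 31 is prime, the nonzero elements of ℤ/31ℤ form a cyclic group of order 30.
As gcd(19, 30) = 1, raising to the 19th power is a bijection on this group: if a^19 ≡ b^19 then (ab^{−1})^19 = 1, and the only element of order dividing gcd(19, 30) = 1 is 1, so a = b.
With σ(0) = 0 this makes σ injective on all of ℤ/31ℤ, hence bijective (finite equal-size domain and codomain). In particular σ is surjective.
Since σ is surjective, we find the preimage of 16. The inverse of x ↦ x^19 on (ℤ/31ℤ)^× is x ↦ x^19, because 19·19 = 361 = 12·30 + 1 ≡ 1 (mod 30) and x^{30} = 1 for x ≠ 0 (Fermat). So σ⁻¹(16) = 16^19 mod 31.
Repeated squaring mod 31: 16^1 ≡ 16, 16^2 ≡ 16² = 256 ≡ 8, 16^4 ≡ 8² = 64 ≡ 2, 16^8 ≡ 2² = 4, 16^16 ≡ 4² = 16. Since 19 = 16 + 2 + 1, 16^19 ≡ 16·8·16: 16·8 = 128 ≡ 4, then 4·16 = 64 ≡ 2. So 16^19 ≡ 2 (mod 31).
Hence σ⁻¹(16) = 2.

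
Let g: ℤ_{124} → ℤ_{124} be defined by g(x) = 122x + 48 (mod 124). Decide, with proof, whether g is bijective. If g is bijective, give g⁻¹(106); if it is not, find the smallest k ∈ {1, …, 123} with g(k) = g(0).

62

We have gcd(122, 124) = 2 > 1. Taking s = 0 and t = 62: g(0) = 48 and g(62) = 122·62 + 48 = 7612 ≡ 48 (mod 124).
So g(0) = g(62) while 0 ≠ 62, hence g is not injective, hence not bijective.
Since g is not bijective, we find the least positive k with g(k) = g(0): this means 122k ≡ 0 (mod 124), i.e. 124 ∣ 122k. Since gcd(122, 124) = 2, dividing through by 2 this holds exactly when 62 ∣ 61k, and as gcd(61, 62) = 1, exactly when 62 ∣ k.
The smallest positive such k is 62.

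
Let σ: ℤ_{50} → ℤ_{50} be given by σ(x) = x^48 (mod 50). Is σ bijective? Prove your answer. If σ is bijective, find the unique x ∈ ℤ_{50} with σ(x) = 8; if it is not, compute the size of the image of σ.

σ(1) = 1^48 = 1.
σ(7): Repeated squaring mod 50: 7^1 ≡ 7, 7^2 ≡ 7² = 49, 7^4 ≡ 49² = 2401 ≡ 1, 7^8 ≡ 1² = 1, 7^16 ≡ 1² = 1, 7^32 ≡ 1² = 1. Since 48 = 32 + 16, 7^48 ≡ 1·1: 1·1 = 1. So 7^48 ≡ 1 (mod 50).
So σ(1) = σ(7) = 1 while 1 ≠ 7, thus σ is not injective, hence not bijective.
Since σ is not bijective, we determine |image(σ)|. Computing x^48 mod 50 for each x (by repeated squaring, reducing mod 50 at every step), the values σ(0), σ(1), …, σ(49) are: 0, 1, 6, 11, 36, 25, 16, 1, 16, 21, 0, 31, 46, 21, 6, 25, 46, 41, 26, 41, 0, 11, 36, 31, 26, 25, 26, 31, 36, 11, 0, 41, 26, 41, 46, 25, 6, 21, 46, 31, 0, 21, 16, 1, 16, 25, 36, 11, 6, 1.
The distinct values are {0, 1, 6, 11, 16, 21, 25, 26, 31, 36, 41, 46}; there are 12 of them.

12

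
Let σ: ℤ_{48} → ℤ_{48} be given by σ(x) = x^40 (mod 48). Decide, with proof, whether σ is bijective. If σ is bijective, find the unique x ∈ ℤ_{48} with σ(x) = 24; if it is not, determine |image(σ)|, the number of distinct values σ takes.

4

σ(2): Repeated squaring mod 48: 2^1 ≡ 2, 2^2 ≡ 2² = 4, 2^4 ≡ 4² = 16, 2^8 ≡ 16² = 256 ≡ 16, 2^16 ≡ 16² = 256 ≡ 16, 2^32 ≡ 16² = 256 ≡ 16. Since 40 = 32 + 8, 2^40 ≡ 16·16: 16·16 = 256 ≡ 16. So 2^40 ≡ 16 (mod 48).
σ(4): Repeated squaring mod 48: 4^1 ≡ 4, 4^2 ≡ 4² = 16, 4^4 ≡ 16² = 256 ≡ 16, 4^8 ≡ 16² = 256 ≡ 16, 4^16 ≡ 16² = 256 ≡ 16, 4^32 ≡ 16² = 256 ≡ 16. Since 40 = 32 + 8, 4^40 ≡ 16·16: 16·16 = 256 ≡ 16. So 4^40 ≡ 16 (mod 48).
So σ(2) = σ(4) = 16 while 2 ≠ 4, thus σ is not injective, hence not bijective.
Since σ is not bijective, we determine |image(σ)|. Computing x^40 mod 48 for each x (by repeated squaring, reducing mod 48 at every step), the values σ(0), σ(1), …, σ(47) are: 0, 1, 16, 33, 16, 1, 0, 1, 16, 33, 16, 1, 0, 1, 16, 33, 16, 1, 0, 1, 16, 33, 16, 1, 0, 1, 16, 33, 16, 1, 0, 1, 16, 33, 16, 1, 0, 1, 16, 33, 16, 1, 0, 1, 16, 33, 16, 1.
The distinct values are {0, 1, 16, 33}; there are 4 of them.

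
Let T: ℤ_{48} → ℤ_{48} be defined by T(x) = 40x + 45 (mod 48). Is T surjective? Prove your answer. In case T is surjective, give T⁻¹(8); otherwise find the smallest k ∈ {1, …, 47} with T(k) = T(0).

6

Since gcd(40, 48) = 8, we have 40x ≡ 0 (mod 8) for all x, so T(x) ≡ 5 (mod 8).
But 0 ≢ 5 (mod 8), so 0 ∈ ℤ_{48} has no preimage. Therefore T is not surjective.
Since T is not surjective, we find the least positive k with T(k) = T(0): this means 40k ≡ 0 (mod 48), i.e. 48 ∣ 40k. Since gcd(40, 48) = 8, dividing through by 8 this holds exactly when 6 ∣ 5k, and as gcd(5, 6) = 1, exactly when 6 ∣ k.
The smallest positive such k is 6.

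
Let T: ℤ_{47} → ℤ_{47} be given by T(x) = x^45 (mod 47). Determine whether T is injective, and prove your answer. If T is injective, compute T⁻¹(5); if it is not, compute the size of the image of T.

19

Since 47 is prime, the nonzero elements of ℤ_{47} form a cyclic group of order 46.
As gcd(45, 46) = 1, raising to the 45th power is a bijection on this group: if u^45 ≡ v^45 then (uv^{−1})^45 = 1, and the only element of order dividing gcd(45, 46) = 1 is 1, so u = v.
With T(0) = 0 this makes T injective on all of ℤ_{47}, hence bijective (finite equal-size domain and codomain). In particular T is injective.
Since T is injective, we find the preimage of 5. The inverse of x ↦ x^45 on (ℤ_{47})^× is x ↦ x^45, because 45·45 = 2025 = 44·46 + 1 ≡ 1 (mod 46) and x^{46} = 1 for x ≠ 0 (Fermat). So T⁻¹(5) = 5^45 mod 47.
Repeated squaring mod 47: 5^1 ≡ 5, 5^2 ≡ 5² = 25, 5^4 ≡ 25² = 625 ≡ 14, 5^8 ≡ 14² = 196 ≡ 8, 5^16 ≡ 8² = 64 ≡ 17, 5^32 ≡ 17² = 289 ≡ 7. Since 45 = 32 + 8 + 4 + 1, 5^45 ≡ 7·8·14·5: 7·8 = 56 ≡ 9, then 9·14 = 126 ≡ 32, then 32·5 = 160 ≡ 19. So 5^45 ≡ 19 (mod 47).
Hence T⁻¹(5) = 19.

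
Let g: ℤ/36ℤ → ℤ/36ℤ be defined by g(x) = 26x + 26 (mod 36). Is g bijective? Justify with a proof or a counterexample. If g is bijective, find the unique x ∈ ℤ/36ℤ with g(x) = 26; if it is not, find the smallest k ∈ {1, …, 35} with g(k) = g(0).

18

We have gcd(26, 36) = 2 > 1. Taking s = 0 and t = 18: g(0) = 26 and g(18) = 26·18 + 26 = 494 ≡ 26 (mod 36).
So g(0) = g(18) while 0 ≠ 18, hence g is not injective, hence not bijective.
Since g is not bijective, we find the least positive k with g(k) = g(0): this means 26k ≡ 0 (mod 36), i.e. 36 ∣ 26k. Since gcd(26, 36) = 2, dividing through by 2 this holds exactly when 18 ∣ 13k, and as gcd(13, 18) = 1, exactly when 18 ∣ k.
The smallest positive such k is 18.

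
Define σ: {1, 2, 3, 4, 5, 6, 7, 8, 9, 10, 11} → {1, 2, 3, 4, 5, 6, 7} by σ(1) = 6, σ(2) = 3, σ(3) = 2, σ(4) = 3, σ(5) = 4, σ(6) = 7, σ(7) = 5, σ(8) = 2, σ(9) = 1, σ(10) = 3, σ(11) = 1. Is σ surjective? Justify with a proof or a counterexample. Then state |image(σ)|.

Every element of the codomain has a preimage: 1 = σ(9), 2 = σ(3), 3 = σ(2), 4 = σ(5), 5 = σ(7), 6 = σ(1), 7 = σ(6).
Hence σ is surjective.
The image of σ is {1, 2, 3, 4, 5, 6, 7}, which has 7 elements.

7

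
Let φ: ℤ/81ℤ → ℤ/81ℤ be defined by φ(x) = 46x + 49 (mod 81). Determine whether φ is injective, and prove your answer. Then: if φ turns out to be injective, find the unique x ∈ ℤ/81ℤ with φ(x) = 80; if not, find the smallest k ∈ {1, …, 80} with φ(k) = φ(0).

13

Recall: injectivity means: for all u, v in the domain, φ(u) = φ(v) implies u = v.
Suppose φ(u) = φ(v) in ℤ/81ℤ. Then 46u + 49 ≡ 46v + 49 (mod 81), thus 46(u − v) ≡ 0 (mod 81).
Since gcd(46, 81) = 1, 46 is invertible modulo 81, therefore u − v ≡ 0 (mod 81), i.e. u = v.
Therefore φ is injective.
We now compute 46⁻¹ mod 81 explicitly. Euclid's algorithm: 81 = 1·46 + 35, 46 = 1·35 + 11, 35 = 3·11 + 2, 11 = 5·2 + 1; back-substituting gives 1 = 37·46 − 21·81, so 46⁻¹ ≡ 37 (mod 81).
Since φ is injective, we find φ⁻¹(80): we need 46x ≡ 80 − 49 ≡ 31 (mod 81). Using 46⁻¹ = 37: x ≡ 37·31 = 1147 = 14·81 + 13, so x = 13.
Check: φ(13) = 46·13 + 49 = 647 = 7·81 + 80 ≡ 80 (mod 81).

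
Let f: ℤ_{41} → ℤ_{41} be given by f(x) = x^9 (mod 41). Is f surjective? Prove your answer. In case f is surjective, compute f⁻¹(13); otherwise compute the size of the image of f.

7

Since 41 is prime, the nonzero elements of ℤ_{41} form a cyclic group of order 40.
As gcd(9, 40) = 1, raising to the 9th power is a bijection on this group: if s^9 ≡ t^9 then (st^{−1})^9 = 1, and the only element of order dividing gcd(9, 40) = 1 is 1, so s = t.
With f(0) = 0 this makes f injective on all of ℤ_{41}, hence bijective (finite equal-size domain and codomain). In particular f is surjective.
Since f is surjective, we find the preimage of 13. The inverse of x ↦ x^9 on (ℤ_{41})^× is x ↦ x^9, because 9·9 = 81 = 2·40 + 1 ≡ 1 (mod 40) and x^{40} = 1 for x ≠ 0 (Fermat). So f⁻¹(13) = 13^9 mod 41.
Repeated squaring mod 41: 13^1 ≡ 13, 13^2 ≡ 13² = 169 ≡ 5, 13^4 ≡ 5² = 25, 13^8 ≡ 25² = 625 ≡ 10. Since 9 = 8 + 1, 13^9 ≡ 10·13: 10·13 = 130 ≡ 7. So 13^9 ≡ 7 (mod 41).
Hence f⁻¹(13) = 7.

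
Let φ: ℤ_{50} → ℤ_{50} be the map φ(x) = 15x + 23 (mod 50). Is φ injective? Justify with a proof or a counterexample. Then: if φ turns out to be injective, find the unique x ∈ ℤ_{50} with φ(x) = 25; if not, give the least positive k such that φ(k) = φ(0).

10

Recall: injectivity means: for all s, t in the domain, φ(s) = φ(t) implies s = t.
We have gcd(15, 50) = 5 > 1. Taking s = 0 and t = 10: φ(0) = 23 and φ(10) = 15·10 + 23 = 173 ≡ 23 (mod 50).
So φ(0) = φ(10) while 0 ≠ 10, thus φ is not injective.
Since φ is not injective, we find the least positive k with φ(k) = φ(0): this means 15k ≡ 0 (mod 50), i.e. 50 ∣ 15k. Since gcd(15, 50) = 5, dividing through by 5 this holds exactly when 10 ∣ 3k, and as gcd(3, 10) = 1, exactly when 10 ∣ k.
The smallest positive such k is 10.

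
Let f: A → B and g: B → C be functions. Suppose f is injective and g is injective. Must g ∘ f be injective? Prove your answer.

injective

Suppose (g ∘ f)(x_1) = (g ∘ f)(x_2), i.e. g(f(x_1)) = g(f(x_2)).
Since g is injective, f(x_1) = f(x_2). Since f is injective, x_1 = x_2. Thus g ∘ f is injective.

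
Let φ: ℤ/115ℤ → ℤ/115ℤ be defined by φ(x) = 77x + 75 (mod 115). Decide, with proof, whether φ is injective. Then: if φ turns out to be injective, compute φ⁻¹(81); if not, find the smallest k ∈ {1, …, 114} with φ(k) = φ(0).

If φ(u) = φ(v), then 77u ≡ 77v (mod 115). Because gcd(77, 115) = 1, we may cancel 77 to get u ≡ v (mod 115).
Thus φ is injective.
We now compute 77⁻¹ mod 115 explicitly. Euclid's algorithm: 115 = 1·77 + 38, 77 = 2·38 + 1; back-substituting gives 1 = 3·77 − 2·115, so 77⁻¹ ≡ 3 (mod 115).
Since φ is injective, we compute φ⁻¹(81): solve 77x + 75 ≡ 81 (mod 115), i.e. 77x ≡ 6 (mod 115).
Multiplying by 77⁻¹ = 3 gives x ≡ 3·6 = 18 ≡ 18 (mod 115).
Check: φ(18) = 77·18 + 75 = 1461 = 12·115 + 81 ≡ 81 (mod 115).

18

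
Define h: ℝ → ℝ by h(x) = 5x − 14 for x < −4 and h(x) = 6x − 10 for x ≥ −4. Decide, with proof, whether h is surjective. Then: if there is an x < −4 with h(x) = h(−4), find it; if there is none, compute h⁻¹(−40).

Both pieces are strictly increasing (slopes 5 and 6), so each is injective on its own interval.
The left piece maps (−∞, −4) onto (−∞, −34); the right piece maps [−4, ∞) onto [−34, ∞).
These images together cover ℝ, so h is surjective.
Because the two images are disjoint, no x < −4 has h(x) = h(−4), so we compute h⁻¹(−40): −40 lies in (−∞, −34), so solve 5x − 14 = −40: x = (−40 + 14)/5 = −26/5.

-26/5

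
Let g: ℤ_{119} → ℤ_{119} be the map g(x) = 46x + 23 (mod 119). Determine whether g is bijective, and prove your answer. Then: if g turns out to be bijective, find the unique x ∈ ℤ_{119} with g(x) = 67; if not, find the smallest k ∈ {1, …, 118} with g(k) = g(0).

32

Suppose g(a) = g(b) in ℤ_{119}. Then 46a + 23 ≡ 46b + 23 (mod 119), hence 46(a − b) ≡ 0 (mod 119).
Since gcd(46, 119) = 1, 46 is invertible modulo 119, therefore a − b ≡ 0 (mod 119), i.e. a = b.
We now compute 46⁻¹ mod 119 explicitly. Euclid's algorithm: 119 = 2·46 + 27, 46 = 1·27 + 19, 27 = 1·19 + 8, 19 = 2·8 + 3, 8 = 2·3 + 2, 3 = 1·2 + 1; back-substituting gives 1 = 44·46 − 17·119, so 46⁻¹ ≡ 44 (mod 119).
For any y ∈ ℤ_{119}, x = 44(y − 23) mod 119 satisfies g(x) = 46·44(y − 23) + 23 ≡ y (since 46·44 ≡ 1 mod 119). So every y has a preimage.
So g is bijective.
Since g is bijective, we find g⁻¹(67): we need 46x ≡ 67 − 23 ≡ 44 (mod 119). Using 46⁻¹ = 44: x ≡ 44·44 = 1936 = 16·119 + 32, so x = 32.
Check: g(32) = 46·32 + 23 = 1495 = 12·119 + 67 ≡ 67 (mod 119).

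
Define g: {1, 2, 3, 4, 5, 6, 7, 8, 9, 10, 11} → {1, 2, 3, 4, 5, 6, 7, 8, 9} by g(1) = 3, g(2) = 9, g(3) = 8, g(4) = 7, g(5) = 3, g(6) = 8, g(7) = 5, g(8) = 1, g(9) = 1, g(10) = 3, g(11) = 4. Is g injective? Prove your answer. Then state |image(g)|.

g(1) = 3 = g(5) with 1 ≠ 5, so g is not injective.
The image of g is {1, 3, 4, 5, 7, 8, 9}, which has 7 elements.

7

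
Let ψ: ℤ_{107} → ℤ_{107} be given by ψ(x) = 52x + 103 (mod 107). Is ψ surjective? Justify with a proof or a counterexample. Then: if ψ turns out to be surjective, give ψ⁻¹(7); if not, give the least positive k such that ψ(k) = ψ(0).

Since gcd(52, 107) = 1, 52 is invertible modulo 107. Euclid's algorithm: 107 = 2·52 + 3, 52 = 17·3 + 1; back-substituting gives 1 = 35·52 − 17·107, so 52⁻¹ ≡ 35 (mod 107).
Then y ↦ 35(y − 103) is a two-sided inverse to ψ, so every y ∈ ℤ_{107} has a preimage.
Thus ψ is surjective.
Since ψ is surjective, we find ψ⁻¹(7): we need 52x ≡ 7 − 103 ≡ 11 (mod 107). Using 52⁻¹ = 35: x ≡ 35·11 = 385 = 3·107 + 64, so x = 64.
Check: ψ(64) = 52·64 + 103 = 3431 = 32·107 + 7 ≡ 7 (mod 107).

64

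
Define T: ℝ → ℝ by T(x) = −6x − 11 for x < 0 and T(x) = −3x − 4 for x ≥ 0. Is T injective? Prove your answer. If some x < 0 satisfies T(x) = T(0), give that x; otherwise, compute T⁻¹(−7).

-7/6

Both pieces are strictly decreasing (slopes −6 and −3), so each is injective on its own interval.
The left piece maps (−∞, 0) onto (−11, ∞); the right piece maps [0, ∞) onto (−∞, −4].
These images overlap. In particular T(0) = −4 (right piece), and solving −6x − 11 = −4 on the left piece gives x = −7/6 < 0.
So T(−7/6) = T(0) with −7/6 ≠ 0, and T is not injective. This x = −7/6 is the requested value below 0.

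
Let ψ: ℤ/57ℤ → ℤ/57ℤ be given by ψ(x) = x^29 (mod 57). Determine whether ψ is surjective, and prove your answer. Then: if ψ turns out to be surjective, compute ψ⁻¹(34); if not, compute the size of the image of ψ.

40

Computing x^29 mod 57 for each x (by repeated squaring, reducing mod 57 at every step), the values ψ(0), ψ(1), …, ψ(56) are: 0, 1, 53, 48, 16, 44, 36, 49, 50, 24, 52, 26, 27, 40, 32, 3, 28, 23, 18, 19, 20, 15, 10, 35, 6, 55, 11, 12, 43, 14, 45, 46, 2, 51, 22, 47, 42, 37, 38, 39, 34, 29, 54, 25, 17, 30, 31, 5, 33, 7, 8, 21, 13, 41, 9, 4, 56.
Every element of ℤ/57ℤ appears exactly once in this list, so ψ is a bijection, and in particular surjective.
Since ψ is surjective, we read off the preimage of 34 from the same table: ψ(40) = 34, so ψ⁻¹(34) = 40.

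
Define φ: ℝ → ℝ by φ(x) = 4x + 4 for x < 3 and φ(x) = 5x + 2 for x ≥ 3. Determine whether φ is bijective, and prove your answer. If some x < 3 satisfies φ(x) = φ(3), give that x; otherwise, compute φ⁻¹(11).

7/4

Both pieces are strictly increasing (slopes 4 and 5), so each is injective on its own interval.
The left piece maps (−∞, 3) onto (−∞, 16); the right piece maps [3, ∞) onto [17, ∞).
The images leave a gap (16 has no preimage), so φ is not surjective, hence not bijective.
Because the two images are disjoint, no x < 3 has φ(x) = φ(3), so we compute φ⁻¹(11): 11 lies in (−∞, 16), so solve 4x + 4 = 11: x = (11 − 4)/4 = 7/4.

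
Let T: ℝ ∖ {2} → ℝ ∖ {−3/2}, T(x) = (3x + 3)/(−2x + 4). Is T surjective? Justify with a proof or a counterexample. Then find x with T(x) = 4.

13/11

For any y ≠ −3/2, solving y(−2x + 4) = 3x + 3 for x gives a well-defined x ≠ 2. So T is surjective.
Solving T(x) = 4: cross-multiplying gives 3x + 3 = 4(−2x + 4), which rearranges to 11x = 13, so x = 13/11.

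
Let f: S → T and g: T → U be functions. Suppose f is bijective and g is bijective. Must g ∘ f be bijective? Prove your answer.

bijective

Injectivity: if g(f(x_1)) = g(f(x_2)) then f(x_1) = f(x_2) (g injective) so x_1 = x_2 (f injective).
Surjectivity: for c ∈ U pick b with g(b) = c, then a with f(a) = b; then (g ∘ f)(a) = c.
So g ∘ f is bijective.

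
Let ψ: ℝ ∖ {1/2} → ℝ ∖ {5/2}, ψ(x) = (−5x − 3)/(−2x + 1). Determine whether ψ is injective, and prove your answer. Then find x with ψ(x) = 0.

-3/5

Suppose ψ(u) = ψ(v). Cross-multiplying: (−5u − 3)(−2v + 1) = (−5v − 3)(−2u + 1).
Expanding both sides and cancelling the symmetric terms leaves −11·(u − v) = 0. Since −11 ≠ 0, u = v. Thus ψ is injective.
Solving ψ(x) = 0: cross-multiplying gives −5x − 3 = 0(−2x + 1), which rearranges to −5x = 3, so x = −3/5.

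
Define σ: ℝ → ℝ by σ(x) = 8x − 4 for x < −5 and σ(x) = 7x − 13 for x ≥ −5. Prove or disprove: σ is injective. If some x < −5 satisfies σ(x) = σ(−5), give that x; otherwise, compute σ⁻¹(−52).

Both pieces are strictly increasing (slopes 8 and 7), so each is injective on its own interval.
The left piece maps (−∞, −5) onto (−∞, −44); the right piece maps [−5, ∞) onto [−48, ∞).
These images overlap. In particular σ(−5) = −48 (right piece), and solving 8x − 4 = −48 on the left piece gives x = −11/2 < −5.
So σ(−11/2) = σ(−5) with −11/2 ≠ −5, and σ is not injective. This x = −11/2 is the requested value below −5.

-11/2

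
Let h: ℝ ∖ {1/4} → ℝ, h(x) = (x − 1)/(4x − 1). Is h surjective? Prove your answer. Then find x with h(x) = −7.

8/29

If h(x) = 1/4, cross-multiplying gives 4(x − 1) = 1(4x − 1), which simplifies to −4 = −1 — false.  So 1/4 has no preimage and h is not surjective.
Solving h(x) = −7: cross-multiplying gives x − 1 = −7(4x − 1), which rearranges to 29x = 8, so x = 8/29.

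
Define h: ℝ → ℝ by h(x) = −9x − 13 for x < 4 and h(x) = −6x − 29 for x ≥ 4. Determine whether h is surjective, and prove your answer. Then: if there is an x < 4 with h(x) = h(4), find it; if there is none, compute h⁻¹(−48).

35/9

Both pieces are strictly decreasing (slopes −9 and −6), so each is injective on its own interval.
The left piece maps (−∞, 4) onto (−49, ∞); the right piece maps [4, ∞) onto (−∞, −53].
The union (−49, ∞) ∪ (−∞, −53] omits the interval between −49 and −53; in particular −49 has no preimage. So h is not surjective.
Because the two images are disjoint, no x < 4 has h(x) = h(4), so we compute h⁻¹(−48): −48 lies in (−49, ∞), so solve −9x − 13 = −48: x = (−48 + 13)/(−9) = 35/9.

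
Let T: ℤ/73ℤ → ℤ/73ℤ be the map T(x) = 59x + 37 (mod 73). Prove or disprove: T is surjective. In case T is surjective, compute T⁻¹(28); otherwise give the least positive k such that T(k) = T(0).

Since gcd(59, 73) = 1, 59 is invertible modulo 73. Euclid's algorithm: 73 = 1·59 + 14, 59 = 4·14 + 3, 14 = 4·3 + 2, 3 = 1·2 + 1; back-substituting gives 1 = 26·59 − 21·73, so 59⁻¹ ≡ 26 (mod 73).
Then y ↦ 26(y − 37) is a two-sided inverse to T, so every y ∈ ℤ/73ℤ has a preimage.
Thus T is surjective.
Since T is surjective, we compute T⁻¹(28): solve 59x + 37 ≡ 28 (mod 73), i.e. 59x ≡ 64 (mod 73).
Multiplying by 59⁻¹ = 26 gives x ≡ 26·64 = 1664 = 22·73 + 58 ≡ 58 (mod 73).
Check: T(58) = 59·58 + 37 = 3459 = 47·73 + 28 ≡ 28 (mod 73).

58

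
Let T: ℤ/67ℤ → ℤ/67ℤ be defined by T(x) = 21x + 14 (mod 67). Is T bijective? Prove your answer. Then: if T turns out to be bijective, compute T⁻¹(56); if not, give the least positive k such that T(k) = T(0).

2

Suppose T(a) = T(b) in ℤ/67ℤ. Then 21a + 14 ≡ 21b + 14 (mod 67), thus 21(a − b) ≡ 0 (mod 67).
Since gcd(21, 67) = 1, 21 is invertible modulo 67, thus a − b ≡ 0 (mod 67), i.e. a = b.
We now compute 21⁻¹ mod 67 explicitly. Euclid's algorithm: 67 = 3·21 + 4, 21 = 5·4 + 1; back-substituting gives 1 = 16·21 − 5·67, so 21⁻¹ ≡ 16 (mod 67).
Then y ↦ 16(y − 14) is a two-sided inverse to T, so every y ∈ ℤ/67ℤ has a preimage.
Therefore T is bijective.
Since T is bijective, we find T⁻¹(56): we need 21x ≡ 56 − 14 ≡ 42 (mod 67). Using 21⁻¹ = 16: x ≡ 16·42 = 672 = 10·67 + 2, so x = 2.
Check: T(2) = 21·2 + 14 = 56 ≡ 56 (mod 67).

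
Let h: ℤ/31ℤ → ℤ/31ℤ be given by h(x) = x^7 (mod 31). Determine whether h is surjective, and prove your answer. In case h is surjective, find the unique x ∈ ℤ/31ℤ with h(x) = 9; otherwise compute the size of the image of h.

Since 31 is prime, the nonzero elements of ℤ/31ℤ form a cyclic group of order 30.
As gcd(7, 30) = 1, raising to the 7th power is a bijection on this group: if u^7 ≡ v^7 then (uv^{−1})^7 = 1, and the only element of order dividing gcd(7, 30) = 1 is 1, so u = v.
With h(0) = 0 this makes h injective on all of ℤ/31ℤ, hence bijective (finite equal-size domain and codomain). In particular h is surjective.
Since h is surjective, we find the preimage of 9. The inverse of x ↦ x^7 on (ℤ/31ℤ)^× is x ↦ x^13, because 7·13 = 91 = 3·30 + 1 ≡ 1 (mod 30) and x^{30} = 1 for x ≠ 0 (Fermat). So h⁻¹(9) = 9^13 mod 31.
Repeated squaring mod 31: 9^1 ≡ 9, 9^2 ≡ 9² = 81 ≡ 19, 9^4 ≡ 19² = 361 ≡ 20, 9^8 ≡ 20² = 400 ≡ 28. Since 13 = 8 + 4 + 1, 9^13 ≡ 28·20·9: 28·20 = 560 ≡ 2, then 2·9 = 18. So 9^13 ≡ 18 (mod 31).
Hence h⁻¹(9) = 18.

18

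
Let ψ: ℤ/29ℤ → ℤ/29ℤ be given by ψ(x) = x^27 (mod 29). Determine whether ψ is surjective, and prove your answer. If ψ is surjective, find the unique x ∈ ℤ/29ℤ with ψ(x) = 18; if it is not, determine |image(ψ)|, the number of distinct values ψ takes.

21

Since 29 is prime, the nonzero elements of ℤ/29ℤ form a cyclic group of order 28.
As gcd(27, 28) = 1, raising to the 27th power is a bijection on this group: if x_1^27 ≡ x_2^27 then (x_1x_2^{−1})^27 = 1, and the only element of order dividing gcd(27, 28) = 1 is 1, so x_1 = x_2.
With ψ(0) = 0 this makes ψ injective on all of ℤ/29ℤ, hence bijective (finite equal-size domain and codomain). In particular ψ is surjective.
Since ψ is surjective, we find the preimage of 18. The inverse of x ↦ x^27 on (ℤ/29ℤ)^× is x ↦ x^27, because 27·27 = 729 = 26·28 + 1 ≡ 1 (mod 28) and x^{28} = 1 for x ≠ 0 (Fermat). So ψ⁻¹(18) = 18^27 mod 29.
Repeated squaring mod 29: 18^1 ≡ 18, 18^2 ≡ 18² = 324 ≡ 5, 18^4 ≡ 5² = 25, 18^8 ≡ 25² = 625 ≡ 16, 18^16 ≡ 16² = 256 ≡ 24. Since 27 = 16 + 8 + 2 + 1, 18^27 ≡ 24·16·5·18: 24·16 = 384 ≡ 7, then 7·5 = 35 ≡ 6, then 6·18 = 108 ≡ 21. So 18^27 ≡ 21 (mod 29).
Hence ψ⁻¹(18) = 21.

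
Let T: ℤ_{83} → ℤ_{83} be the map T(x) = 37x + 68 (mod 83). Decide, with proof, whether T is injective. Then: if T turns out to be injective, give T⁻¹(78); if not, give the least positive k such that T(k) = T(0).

7

Suppose T(u) = T(v) in ℤ_{83}. Then 37u + 68 ≡ 37v + 68 (mod 83), therefore 37(u − v) ≡ 0 (mod 83).
Since gcd(37, 83) = 1, 37 is invertible modulo 83, therefore u − v ≡ 0 (mod 83), i.e. u = v.
Therefore T is injective.
We now compute 37⁻¹ mod 83 explicitly. Euclid's algorithm: 83 = 2·37 + 9, 37 = 4·9 + 1; back-substituting gives 1 = 9·37 − 4·83, so 37⁻¹ ≡ 9 (mod 83).
Since T is injective, we find T⁻¹(78): we need 37x ≡ 78 − 68 ≡ 10 (mod 83). Using 37⁻¹ = 9: x ≡ 9·10 = 90 = 1·83 + 7, so x = 7.
Check: T(7) = 37·7 + 68 = 327 = 3·83 + 78 ≡ 78 (mod 83).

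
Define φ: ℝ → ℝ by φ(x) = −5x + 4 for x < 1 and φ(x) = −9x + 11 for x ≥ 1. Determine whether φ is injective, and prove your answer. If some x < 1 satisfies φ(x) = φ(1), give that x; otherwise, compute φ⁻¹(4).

Both pieces are strictly decreasing (slopes −5 and −9), so each is injective on its own interval.
The left piece maps (−∞, 1) onto (−1, ∞); the right piece maps [1, ∞) onto (−∞, 2].
These images overlap. In particular φ(1) = 2 (right piece), and solving −5x + 4 = 2 on the left piece gives x = 2/5 < 1.
So φ(2/5) = φ(1) with 2/5 ≠ 1, and φ is not injective. This x = 2/5 is the requested value below 1.

2/5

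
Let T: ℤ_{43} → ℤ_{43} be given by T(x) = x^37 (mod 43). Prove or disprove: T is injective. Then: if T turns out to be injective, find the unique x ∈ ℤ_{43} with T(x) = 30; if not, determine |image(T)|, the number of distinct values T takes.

Since 43 is prime, the nonzero elements of ℤ_{43} form a cyclic group of order 42.
As gcd(37, 42) = 1, raising to the 37th power is a bijection on this group: if u^37 ≡ v^37 then (uv^{−1})^37 = 1, and the only element of order dividing gcd(37, 42) = 1 is 1, so u = v.
With T(0) = 0 this makes T injective on all of ℤ_{43}, hence bijective (finite equal-size domain and codomain). In particular T is injective.
Since T is injective, we find the preimage of 30. The inverse of x ↦ x^37 on (ℤ_{43})^× is x ↦ x^25, because 37·25 = 925 = 22·42 + 1 ≡ 1 (mod 42) and x^{42} = 1 for x ≠ 0 (Fermat). So T⁻¹(30) = 30^25 mod 43.
Repeated squaring mod 43: 30^1 ≡ 30, 30^2 ≡ 30² = 900 ≡ 40, 30^4 ≡ 40² = 1600 ≡ 9, 30^8 ≡ 9² = 81 ≡ 38, 30^16 ≡ 38² = 1444 ≡ 25. Since 25 = 16 + 8 + 1, 30^25 ≡ 25·38·30: 25·38 = 950 ≡ 4, then 4·30 = 120 ≡ 34. So 30^25 ≡ 34 (mod 43).
Hence T⁻¹(30) = 34.

34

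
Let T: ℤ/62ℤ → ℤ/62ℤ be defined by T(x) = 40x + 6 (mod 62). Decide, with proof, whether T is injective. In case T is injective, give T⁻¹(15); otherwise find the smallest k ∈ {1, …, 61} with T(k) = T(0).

31

We have gcd(40, 62) = 2 > 1. Taking s = 0 and t = 31: T(0) = 6 and T(31) = 40·31 + 6 = 1246 ≡ 6 (mod 62).
So T(0) = T(31) while 0 ≠ 31, thus T is not injective.
Since T is not injective, we find the least positive k with T(k) = T(0): this means 40k ≡ 0 (mod 62), i.e. 62 ∣ 40k. Since gcd(40, 62) = 2, dividing through by 2 this holds exactly when 31 ∣ 20k, and as gcd(20, 31) = 1, exactly when 31 ∣ k.
The smallest positive such k is 31.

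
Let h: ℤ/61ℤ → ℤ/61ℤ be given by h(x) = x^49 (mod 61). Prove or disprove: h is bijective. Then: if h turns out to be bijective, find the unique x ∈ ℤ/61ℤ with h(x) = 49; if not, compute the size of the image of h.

4

Since 61 is prime, the nonzero elements of ℤ/61ℤ form a cyclic group of order 60.
As gcd(49, 60) = 1, raising to the 49th power is a bijection on this group: if u^49 ≡ v^49 then (uv^{−1})^49 = 1, and the only element of order dividing gcd(49, 60) = 1 is 1, so u = v.
With h(0) = 0 this makes h injective on all of ℤ/61ℤ, hence bijective (finite equal-size domain and codomain). In particular h is bijective.
Since h is bijective, we find the preimage of 49. The inverse of x ↦ x^49 on (ℤ/61ℤ)^× is x ↦ x^49, because 49·49 = 2401 = 40·60 + 1 ≡ 1 (mod 60) and x^{60} = 1 for x ≠ 0 (Fermat). So h⁻¹(49) = 49^49 mod 61.
Repeated squaring mod 61: 49^1 ≡ 49, 49^2 ≡ 49² = 2401 ≡ 22, 49^4 ≡ 22² = 484 ≡ 57, 49^8 ≡ 57² = 3249 ≡ 16, 49^16 ≡ 16² = 256 ≡ 12, 49^32 ≡ 12² = 144 ≡ 22. Since 49 = 32 + 16 + 1, 49^49 ≡ 22·12·49: 22·12 = 264 ≡ 20, then 20·49 = 980 ≡ 4. So 49^49 ≡ 4 (mod 61).
Hence h⁻¹(49) = 4.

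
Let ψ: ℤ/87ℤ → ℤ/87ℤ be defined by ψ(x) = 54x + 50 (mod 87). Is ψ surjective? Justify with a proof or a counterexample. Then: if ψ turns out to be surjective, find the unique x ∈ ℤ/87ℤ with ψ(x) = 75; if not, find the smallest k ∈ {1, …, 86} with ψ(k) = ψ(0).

29

Recall: ψ is surjective if every y in the codomain equals ψ(x) for some x in the domain.
Since gcd(54, 87) = 3, we have 54x ≡ 0 (mod 3) for all x, so ψ(x) ≡ 2 (mod 3).
But 0 ≢ 2 (mod 3), so 0 ∈ ℤ/87ℤ has no preimage. So ψ is not surjective.
Since ψ is not surjective, we find the least positive k with ψ(k) = ψ(0): this means 54k ≡ 0 (mod 87), i.e. 87 ∣ 54k. Since gcd(54, 87) = 3, dividing through by 3 this holds exactly when 29 ∣ 18k, and as gcd(18, 29) = 1, exactly when 29 ∣ k.
The smallest positive such k is 29.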